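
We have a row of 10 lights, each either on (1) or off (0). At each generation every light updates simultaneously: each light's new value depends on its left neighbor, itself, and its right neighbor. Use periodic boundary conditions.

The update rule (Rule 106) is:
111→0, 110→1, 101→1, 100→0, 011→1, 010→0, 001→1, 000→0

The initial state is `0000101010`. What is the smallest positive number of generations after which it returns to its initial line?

10

generation 1: 0001010100
generation 2: 0010101000
generation 3: 0101010000
generation 4: 1010100000
generation 5: 0101000001
generation 6: 1010000010
generation 7: 0100000101
generation 8: 1000001010
generation 9: 0000010101
generation 10: 0000101010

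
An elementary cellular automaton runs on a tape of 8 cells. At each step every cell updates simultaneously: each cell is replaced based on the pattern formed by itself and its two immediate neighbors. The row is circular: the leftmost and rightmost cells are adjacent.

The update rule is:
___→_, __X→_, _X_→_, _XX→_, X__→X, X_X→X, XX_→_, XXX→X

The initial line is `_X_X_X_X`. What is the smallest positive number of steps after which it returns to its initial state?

X_X_X_X_
_X_X_X_X

2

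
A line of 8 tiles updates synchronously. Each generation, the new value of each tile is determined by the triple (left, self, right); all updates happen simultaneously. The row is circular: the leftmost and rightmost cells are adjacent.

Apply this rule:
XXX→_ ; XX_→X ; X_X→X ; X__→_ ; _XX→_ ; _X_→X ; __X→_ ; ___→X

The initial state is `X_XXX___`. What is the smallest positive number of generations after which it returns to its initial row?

32

XX__X_X_
_X__XXXX
XX_____X
_X_XXX__
_XX__X_X
X_X__XXX
XXX_____
__X_XXX_
X_XX__X_
XX_X__XX
_XXX____
___X_XXX
_X_XX__X
XXX_X__X
__XXX___
X___X_XX
X_X_XX__
XXXX_X__
___XXX__
XX___X_X
_X_X_XX_
_XXXX_X_
____XXX_
XXX___X_
__X_X_XX
__XXXX_X
_____XXX
_XXX___X
X__X_X_X
X__XXXX_
X_____XX
X_XXX___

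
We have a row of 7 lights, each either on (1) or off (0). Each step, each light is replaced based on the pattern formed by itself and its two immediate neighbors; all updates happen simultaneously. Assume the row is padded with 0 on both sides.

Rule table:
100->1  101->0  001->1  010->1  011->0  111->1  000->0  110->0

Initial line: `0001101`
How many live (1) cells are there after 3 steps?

2

step 1: 0010001
step 2: 0111011
step 3: 1010000
count of 1: 2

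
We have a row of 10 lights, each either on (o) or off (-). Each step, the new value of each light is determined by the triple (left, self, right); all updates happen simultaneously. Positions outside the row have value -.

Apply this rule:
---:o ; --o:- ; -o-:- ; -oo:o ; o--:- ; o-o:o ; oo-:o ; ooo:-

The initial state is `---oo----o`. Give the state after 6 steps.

step 1: oo-oo-oo--
step 2: oooooooo-o
step 3: o------oo-
step 4: --oooo-oo-
step 5: o-o--oooo-
step 6: -o---o--o-

-o---o--o-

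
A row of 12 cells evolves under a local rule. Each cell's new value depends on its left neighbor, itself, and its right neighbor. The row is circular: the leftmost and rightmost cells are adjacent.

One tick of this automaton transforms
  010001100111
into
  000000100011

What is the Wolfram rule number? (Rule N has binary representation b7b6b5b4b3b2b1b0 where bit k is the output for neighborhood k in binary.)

position 10: 111 → 1  (bit 7 = 1)
position 6: 110 → 1  (bit 6 = 1)
position 0: 101 → 0  (bit 5 = 0)
position 2: 100 → 0  (bit 4 = 0)
position 5: 011 → 0  (bit 3 = 0)
position 1: 010 → 0  (bit 2 = 0)
position 4: 001 → 0  (bit 1 = 0)
position 3: 000 → 0  (bit 0 = 0)
bits b7..b0 = 11000000 = 192

192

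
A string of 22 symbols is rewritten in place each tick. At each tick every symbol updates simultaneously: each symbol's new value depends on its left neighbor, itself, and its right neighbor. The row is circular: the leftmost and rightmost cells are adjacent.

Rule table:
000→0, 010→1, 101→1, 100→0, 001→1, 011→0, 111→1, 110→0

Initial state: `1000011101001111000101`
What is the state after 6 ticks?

1111001110000101000001

0000101011010110001110
0001111100111000010100
0010111001010000111100
0111010011110001011000
1010110101100011100000
1111001110000101000001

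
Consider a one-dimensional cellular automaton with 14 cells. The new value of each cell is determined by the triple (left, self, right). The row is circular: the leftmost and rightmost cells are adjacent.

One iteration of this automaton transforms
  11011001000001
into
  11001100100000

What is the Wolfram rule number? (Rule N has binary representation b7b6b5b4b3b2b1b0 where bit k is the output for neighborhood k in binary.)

208

position 0: 111 → 1  (bit 7 = 1)
position 1: 110 → 1  (bit 6 = 1)
position 2: 101 → 0  (bit 5 = 0)
position 5: 100 → 1  (bit 4 = 1)
position 3: 011 → 0  (bit 3 = 0)
position 7: 010 → 0  (bit 2 = 0)
position 6: 001 → 0  (bit 1 = 0)
position 9: 000 → 0  (bit 0 = 0)
bits b7..b0 = 11010000 = 208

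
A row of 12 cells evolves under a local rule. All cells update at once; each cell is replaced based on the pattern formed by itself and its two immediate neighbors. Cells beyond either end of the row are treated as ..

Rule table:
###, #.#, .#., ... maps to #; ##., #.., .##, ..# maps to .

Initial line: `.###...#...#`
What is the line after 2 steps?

#.#..#######

..#..#.#.#.#
#.#..#######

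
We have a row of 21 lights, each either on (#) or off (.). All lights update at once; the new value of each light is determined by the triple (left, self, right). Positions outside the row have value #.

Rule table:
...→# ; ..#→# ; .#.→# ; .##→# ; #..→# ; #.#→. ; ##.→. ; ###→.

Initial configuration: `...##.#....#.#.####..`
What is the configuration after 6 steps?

......###.......#####

####..######.#.#...##
....###......#.#####.
#####..#######.#.....
.....###.......######
######..########.....
......###.......#####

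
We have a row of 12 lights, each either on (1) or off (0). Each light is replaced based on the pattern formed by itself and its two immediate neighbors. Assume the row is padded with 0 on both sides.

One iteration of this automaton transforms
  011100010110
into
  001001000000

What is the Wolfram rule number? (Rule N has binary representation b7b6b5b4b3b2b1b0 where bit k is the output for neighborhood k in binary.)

129

position 2: 111 → 1  (bit 7 = 1)
position 3: 110 → 0  (bit 6 = 0)
position 8: 101 → 0  (bit 5 = 0)
position 4: 100 → 0  (bit 4 = 0)
position 1: 011 → 0  (bit 3 = 0)
position 7: 010 → 0  (bit 2 = 0)
position 0: 001 → 0  (bit 1 = 0)
position 5: 000 → 1  (bit 0 = 1)
bits b7..b0 = 10000001 = 129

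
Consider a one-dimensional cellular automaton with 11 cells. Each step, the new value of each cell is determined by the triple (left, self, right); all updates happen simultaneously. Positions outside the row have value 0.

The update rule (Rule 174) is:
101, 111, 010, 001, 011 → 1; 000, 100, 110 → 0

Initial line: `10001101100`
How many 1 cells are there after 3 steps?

10011011000
10110110000
11101100000
count of 1: 5

5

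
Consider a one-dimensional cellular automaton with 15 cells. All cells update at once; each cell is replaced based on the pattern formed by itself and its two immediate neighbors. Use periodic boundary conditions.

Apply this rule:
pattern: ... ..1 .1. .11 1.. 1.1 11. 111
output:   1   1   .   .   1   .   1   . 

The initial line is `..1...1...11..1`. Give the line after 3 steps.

11.111.111.111.
.1...1...1...1.
1.111.111.111.1

1.111.111.111.1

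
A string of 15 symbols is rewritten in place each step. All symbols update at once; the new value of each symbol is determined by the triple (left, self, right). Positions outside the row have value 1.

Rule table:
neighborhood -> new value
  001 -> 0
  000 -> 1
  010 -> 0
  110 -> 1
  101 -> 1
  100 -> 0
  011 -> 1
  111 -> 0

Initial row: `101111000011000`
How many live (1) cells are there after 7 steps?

7

111001011011010
001000111111101
000010100000111
011001001110100
111000001011000
001011100111010
000110100101101
count of 1: 7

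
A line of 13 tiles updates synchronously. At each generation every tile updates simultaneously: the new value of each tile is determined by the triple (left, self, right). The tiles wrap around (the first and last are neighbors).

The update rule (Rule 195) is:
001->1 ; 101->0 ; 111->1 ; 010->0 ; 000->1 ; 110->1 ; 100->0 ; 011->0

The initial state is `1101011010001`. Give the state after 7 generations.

1111101001101

generation 1: 1100001000110
generation 2: 0101110011010
generation 3: 1000110101000
generation 4: 0011010000011
generation 5: 0101000111101
generation 6: 0000011011100
generation 7: 1111101001101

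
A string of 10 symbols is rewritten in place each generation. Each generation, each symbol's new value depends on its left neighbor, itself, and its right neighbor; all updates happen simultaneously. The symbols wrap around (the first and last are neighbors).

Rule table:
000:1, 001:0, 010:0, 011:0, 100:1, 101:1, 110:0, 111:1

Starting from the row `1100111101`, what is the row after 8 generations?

1001010100

1010011010
0101000101
1010110010
0101001001
1010100100
0101010010
0010101001
1001010100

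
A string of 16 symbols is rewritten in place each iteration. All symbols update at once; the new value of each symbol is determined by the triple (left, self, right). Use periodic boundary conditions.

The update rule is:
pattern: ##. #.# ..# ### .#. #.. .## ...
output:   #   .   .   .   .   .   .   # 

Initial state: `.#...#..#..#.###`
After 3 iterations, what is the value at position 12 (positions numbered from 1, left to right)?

...#...........#
.#...#########..
...#.........#.#
position 12 holds .

.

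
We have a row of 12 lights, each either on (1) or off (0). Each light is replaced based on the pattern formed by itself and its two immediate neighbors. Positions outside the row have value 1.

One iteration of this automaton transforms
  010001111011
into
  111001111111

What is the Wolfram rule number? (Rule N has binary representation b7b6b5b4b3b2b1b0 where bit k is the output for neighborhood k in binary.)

252

position 6: 111 → 1  (bit 7 = 1)
position 8: 110 → 1  (bit 6 = 1)
position 0: 101 → 1  (bit 5 = 1)
position 2: 100 → 1  (bit 4 = 1)
position 5: 011 → 1  (bit 3 = 1)
position 1: 010 → 1  (bit 2 = 1)
position 4: 001 → 0  (bit 1 = 0)
position 3: 000 → 0  (bit 0 = 0)
bits b7..b0 = 11111100 = 252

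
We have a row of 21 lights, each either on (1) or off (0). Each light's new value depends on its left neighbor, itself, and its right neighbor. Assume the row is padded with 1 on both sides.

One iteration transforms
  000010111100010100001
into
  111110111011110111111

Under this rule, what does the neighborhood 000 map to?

At position 1 the neighborhood is 000; the next row has 1 there.

1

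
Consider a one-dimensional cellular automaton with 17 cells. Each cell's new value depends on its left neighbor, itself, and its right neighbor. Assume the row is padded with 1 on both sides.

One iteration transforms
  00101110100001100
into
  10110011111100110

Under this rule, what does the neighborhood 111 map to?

At position 5 the neighborhood is 111; the next row has 0 there.

0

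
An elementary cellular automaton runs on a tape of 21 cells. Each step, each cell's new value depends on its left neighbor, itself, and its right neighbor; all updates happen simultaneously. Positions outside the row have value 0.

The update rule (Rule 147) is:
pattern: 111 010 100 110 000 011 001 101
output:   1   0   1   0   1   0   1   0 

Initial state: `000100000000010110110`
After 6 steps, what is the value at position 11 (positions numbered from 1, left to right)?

1

111011111111100000001
010001111111011111110
101110111110001111101
000100011101110111000
111011101000100010111
010001000111011100010
position 11 holds 1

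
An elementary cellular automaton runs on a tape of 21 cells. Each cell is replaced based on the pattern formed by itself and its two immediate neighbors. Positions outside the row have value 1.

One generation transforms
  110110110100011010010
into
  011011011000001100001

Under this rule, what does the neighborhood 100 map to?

0

At position 10 the neighborhood is 100; the next row has 0 there.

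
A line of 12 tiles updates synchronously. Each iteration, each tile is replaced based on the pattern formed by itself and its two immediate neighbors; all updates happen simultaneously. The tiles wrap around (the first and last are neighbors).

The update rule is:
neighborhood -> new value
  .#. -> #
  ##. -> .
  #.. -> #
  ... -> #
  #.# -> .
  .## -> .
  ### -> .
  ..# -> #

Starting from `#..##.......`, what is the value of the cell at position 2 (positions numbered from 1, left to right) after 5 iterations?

###..#######
...##.......
###..#######  (repeats iteration 1; period 2)
iteration 5: ###..#######
position 2 holds #

#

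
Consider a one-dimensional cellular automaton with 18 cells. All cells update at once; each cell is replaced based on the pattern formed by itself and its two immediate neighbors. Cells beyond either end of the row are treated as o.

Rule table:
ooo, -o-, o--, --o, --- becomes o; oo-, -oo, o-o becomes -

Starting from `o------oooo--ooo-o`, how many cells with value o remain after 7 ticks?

14

tick 1: -oooooo-oo-oo-o---
tick 2: --oooo--------oooo
tick 3: oo-oo-oooooooo-ooo
tick 4: o------oooooo---oo
tick 5: -oooooo-oooo-ooo-o
tick 6: --oooo---oo---o---
tick 7: oo-oo-ooo--ooooooo
count of o: 14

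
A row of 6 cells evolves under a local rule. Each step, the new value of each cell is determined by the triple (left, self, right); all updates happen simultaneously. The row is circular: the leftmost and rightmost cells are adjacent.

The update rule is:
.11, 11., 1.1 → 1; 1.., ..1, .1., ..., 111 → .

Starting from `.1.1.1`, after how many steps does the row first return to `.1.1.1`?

2

step 1: 1.1.1.
step 2: .1.1.1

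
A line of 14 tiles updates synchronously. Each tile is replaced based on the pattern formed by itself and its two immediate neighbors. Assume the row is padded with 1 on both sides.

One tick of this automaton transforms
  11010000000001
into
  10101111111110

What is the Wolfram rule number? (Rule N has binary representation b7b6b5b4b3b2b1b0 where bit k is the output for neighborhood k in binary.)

position 0: 111 → 1  (bit 7 = 1)
position 1: 110 → 0  (bit 6 = 0)
position 2: 101 → 1  (bit 5 = 1)
position 4: 100 → 1  (bit 4 = 1)
position 13: 011 → 0  (bit 3 = 0)
position 3: 010 → 0  (bit 2 = 0)
position 12: 001 → 1  (bit 1 = 1)
position 5: 000 → 1  (bit 0 = 1)
bits b7..b0 = 10110011 = 179

179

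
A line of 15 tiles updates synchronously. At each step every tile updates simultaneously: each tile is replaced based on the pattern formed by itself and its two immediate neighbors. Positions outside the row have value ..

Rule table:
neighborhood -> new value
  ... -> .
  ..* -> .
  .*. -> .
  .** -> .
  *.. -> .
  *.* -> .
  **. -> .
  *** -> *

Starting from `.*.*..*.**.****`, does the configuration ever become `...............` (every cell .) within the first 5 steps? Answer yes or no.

............**.
...............
all cells are . at step 2

yes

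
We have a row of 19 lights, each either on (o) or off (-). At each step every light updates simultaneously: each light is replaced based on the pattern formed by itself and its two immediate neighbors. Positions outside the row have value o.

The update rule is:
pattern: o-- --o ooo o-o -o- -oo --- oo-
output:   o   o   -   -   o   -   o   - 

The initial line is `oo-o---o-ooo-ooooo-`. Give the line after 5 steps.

---ooooo-----------
ooo-----ooooooooooo
---ooooo-----------  (repeats step 1; period 2)
step 5: ---ooooo-----------

---ooooo-----------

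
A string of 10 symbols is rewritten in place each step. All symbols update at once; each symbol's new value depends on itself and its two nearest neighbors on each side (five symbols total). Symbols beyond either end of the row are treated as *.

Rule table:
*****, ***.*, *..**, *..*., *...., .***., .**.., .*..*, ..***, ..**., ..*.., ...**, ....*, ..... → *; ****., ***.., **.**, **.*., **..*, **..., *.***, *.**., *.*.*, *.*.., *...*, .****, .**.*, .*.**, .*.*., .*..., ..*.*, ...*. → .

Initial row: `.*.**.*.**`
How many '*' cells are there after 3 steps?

7

step 1: ..........
step 2: .*********
step 3: ...*******
count of *: 7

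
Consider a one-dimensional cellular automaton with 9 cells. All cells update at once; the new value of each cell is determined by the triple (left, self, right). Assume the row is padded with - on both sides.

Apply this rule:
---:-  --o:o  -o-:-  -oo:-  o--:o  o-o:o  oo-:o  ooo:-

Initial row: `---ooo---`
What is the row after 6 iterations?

iteration 1: --o--oo--
iteration 2: -o-oo-oo-
iteration 3: o-o-oo-oo
iteration 4: -o-o-oo-o
iteration 5: o-o-o-oo-
iteration 6: -o-o-o-oo

-o-o-o-oo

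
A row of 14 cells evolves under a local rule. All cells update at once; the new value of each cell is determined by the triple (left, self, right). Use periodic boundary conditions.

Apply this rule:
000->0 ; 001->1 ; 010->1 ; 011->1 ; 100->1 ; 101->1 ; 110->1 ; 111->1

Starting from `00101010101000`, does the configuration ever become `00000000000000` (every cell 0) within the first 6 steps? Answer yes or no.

step 1: 01111111111100
step 2: 11111111111110
step 3: 11111111111111
step 4: 11111111111111  (fixed point — unchanged through step 6)
step 6 is 11111111111111, still not uniform 0

no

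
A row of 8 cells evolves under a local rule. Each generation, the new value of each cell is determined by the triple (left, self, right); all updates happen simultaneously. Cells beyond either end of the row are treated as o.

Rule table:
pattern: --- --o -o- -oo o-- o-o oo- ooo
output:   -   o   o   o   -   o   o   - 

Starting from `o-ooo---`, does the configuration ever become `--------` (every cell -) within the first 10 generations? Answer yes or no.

no

ooo-o--o
--ooo-oo
-oo-ooo-
ooooo-oo
----ooo-
---oo-oo
--ooooo-
-oo---oo
ooo--oo-
--o-oooo
generation 10 is --o-oooo, still not uniform -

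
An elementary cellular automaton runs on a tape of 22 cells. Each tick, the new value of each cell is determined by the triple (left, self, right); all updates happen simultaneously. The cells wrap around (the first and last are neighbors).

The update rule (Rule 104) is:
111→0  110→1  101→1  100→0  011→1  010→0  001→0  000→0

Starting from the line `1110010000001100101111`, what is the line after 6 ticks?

0000000000001100011000

0010000000001100011000
0000000000001100011000
0000000000001100011000  (fixed point — unchanged through tick 6)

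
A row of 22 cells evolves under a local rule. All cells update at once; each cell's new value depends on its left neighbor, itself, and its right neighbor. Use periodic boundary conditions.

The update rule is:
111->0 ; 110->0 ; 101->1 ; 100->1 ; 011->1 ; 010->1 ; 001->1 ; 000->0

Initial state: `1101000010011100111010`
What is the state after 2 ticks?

0110011100001110011100

1011100111110011100111
0110011100001110011100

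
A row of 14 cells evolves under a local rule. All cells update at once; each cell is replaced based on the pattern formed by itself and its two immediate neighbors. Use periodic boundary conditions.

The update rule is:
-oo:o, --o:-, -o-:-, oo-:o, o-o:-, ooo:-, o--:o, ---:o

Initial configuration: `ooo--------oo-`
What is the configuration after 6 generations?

ooo-oo----o---

o-oooooooo-oo-
--o------o-oo-
o--ooooo---ooo
oo-o---ooo-o--
oo--oo-o-o--o-
ooo-oo----o---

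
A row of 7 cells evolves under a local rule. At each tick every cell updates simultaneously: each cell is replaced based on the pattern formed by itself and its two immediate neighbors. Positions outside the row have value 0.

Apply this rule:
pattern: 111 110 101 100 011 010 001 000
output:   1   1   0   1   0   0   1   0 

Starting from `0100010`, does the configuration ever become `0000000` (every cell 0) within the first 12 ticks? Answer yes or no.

1010101
0000000
all cells are 0 at tick 2

yes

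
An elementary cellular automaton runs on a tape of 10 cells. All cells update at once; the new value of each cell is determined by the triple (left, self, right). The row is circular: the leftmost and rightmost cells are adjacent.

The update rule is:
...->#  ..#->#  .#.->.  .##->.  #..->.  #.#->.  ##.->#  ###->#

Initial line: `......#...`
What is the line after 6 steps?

.#.###.#.#

step 1: ######..##
step 2: ######.#.#
step 3: ######....
step 4: .#####.###
step 5: ..####..##
step 6: .#.###.#.#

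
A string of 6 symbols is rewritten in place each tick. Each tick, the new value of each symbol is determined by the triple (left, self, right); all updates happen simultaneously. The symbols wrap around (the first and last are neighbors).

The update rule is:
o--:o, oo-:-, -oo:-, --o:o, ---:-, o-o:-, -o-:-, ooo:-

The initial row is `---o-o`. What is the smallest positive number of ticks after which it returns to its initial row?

o-o---
---o-o

2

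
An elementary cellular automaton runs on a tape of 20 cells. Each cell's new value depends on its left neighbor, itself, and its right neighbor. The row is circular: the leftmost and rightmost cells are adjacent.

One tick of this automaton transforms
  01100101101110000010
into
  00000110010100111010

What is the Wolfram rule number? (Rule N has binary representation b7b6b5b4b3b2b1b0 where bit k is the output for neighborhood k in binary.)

position 11: 111 → 1  (bit 7 = 1)
position 2: 110 → 0  (bit 6 = 0)
position 6: 101 → 1  (bit 5 = 1)
position 3: 100 → 0  (bit 4 = 0)
position 1: 011 → 0  (bit 3 = 0)
position 5: 010 → 1  (bit 2 = 1)
position 0: 001 → 0  (bit 1 = 0)
position 14: 000 → 1  (bit 0 = 1)
bits b7..b0 = 10100101 = 165

165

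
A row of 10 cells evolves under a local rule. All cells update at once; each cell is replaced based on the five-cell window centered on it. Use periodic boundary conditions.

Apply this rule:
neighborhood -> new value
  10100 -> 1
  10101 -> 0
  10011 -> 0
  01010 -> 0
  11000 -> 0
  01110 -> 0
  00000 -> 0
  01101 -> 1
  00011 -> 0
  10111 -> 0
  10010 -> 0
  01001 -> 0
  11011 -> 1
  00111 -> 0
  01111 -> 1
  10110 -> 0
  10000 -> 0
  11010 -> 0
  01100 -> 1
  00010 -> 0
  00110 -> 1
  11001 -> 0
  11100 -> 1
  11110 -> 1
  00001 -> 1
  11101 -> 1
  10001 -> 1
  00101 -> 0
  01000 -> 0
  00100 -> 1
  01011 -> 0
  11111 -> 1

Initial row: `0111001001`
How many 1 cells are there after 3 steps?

3

step 1: 0001001000
step 2: 0101001000
step 3: 0001001001
count of 1: 3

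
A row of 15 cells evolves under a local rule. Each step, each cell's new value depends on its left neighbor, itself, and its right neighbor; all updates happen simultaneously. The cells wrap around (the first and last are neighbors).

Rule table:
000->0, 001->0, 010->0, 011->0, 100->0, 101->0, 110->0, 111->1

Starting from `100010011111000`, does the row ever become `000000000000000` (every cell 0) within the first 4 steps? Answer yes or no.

yes

step 1: 000000001110000
step 2: 000000000100000
step 3: 000000000000000
all cells are 0 at step 3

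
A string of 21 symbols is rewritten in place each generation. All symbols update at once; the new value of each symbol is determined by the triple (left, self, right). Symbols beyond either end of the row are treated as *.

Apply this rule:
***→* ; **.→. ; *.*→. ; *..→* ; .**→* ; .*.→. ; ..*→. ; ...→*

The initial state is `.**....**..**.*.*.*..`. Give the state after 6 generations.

.*.***.*.*.*.......*.
...**.......******...
**.*.******.*****.**.
*....*****..****..*..
.***.****.*.***.*..*.
.**..***....**...*...

.**..***....**...*...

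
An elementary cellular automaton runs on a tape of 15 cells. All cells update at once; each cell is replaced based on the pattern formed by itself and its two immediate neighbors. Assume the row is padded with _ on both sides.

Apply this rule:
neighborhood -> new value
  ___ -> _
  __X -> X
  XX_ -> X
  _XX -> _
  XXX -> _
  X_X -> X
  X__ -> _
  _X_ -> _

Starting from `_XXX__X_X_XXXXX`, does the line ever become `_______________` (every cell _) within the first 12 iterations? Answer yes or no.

no

X__X_X_X_X____X
__X_X_X_X____X_
_X_X_X_X____X__
X_X_X_X____X___
_X_X_X____X____
X_X_X____X_____
_X_X____X______
X_X____X_______
_X____X________
X____X_________
____X__________
___X___________
iteration 12 is ___X___________, still not uniform _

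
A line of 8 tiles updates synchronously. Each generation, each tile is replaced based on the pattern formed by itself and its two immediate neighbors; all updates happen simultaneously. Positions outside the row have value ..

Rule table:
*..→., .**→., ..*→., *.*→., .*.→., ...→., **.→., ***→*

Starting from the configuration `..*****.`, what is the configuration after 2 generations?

generation 1: ...***..
generation 2: ....*...

....*...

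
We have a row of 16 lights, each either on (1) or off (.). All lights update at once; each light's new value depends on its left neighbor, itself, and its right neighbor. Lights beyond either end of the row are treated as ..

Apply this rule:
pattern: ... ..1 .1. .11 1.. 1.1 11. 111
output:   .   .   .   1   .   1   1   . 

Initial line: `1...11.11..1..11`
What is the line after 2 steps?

....1...1.....11

....11111.....11
....1...1.....11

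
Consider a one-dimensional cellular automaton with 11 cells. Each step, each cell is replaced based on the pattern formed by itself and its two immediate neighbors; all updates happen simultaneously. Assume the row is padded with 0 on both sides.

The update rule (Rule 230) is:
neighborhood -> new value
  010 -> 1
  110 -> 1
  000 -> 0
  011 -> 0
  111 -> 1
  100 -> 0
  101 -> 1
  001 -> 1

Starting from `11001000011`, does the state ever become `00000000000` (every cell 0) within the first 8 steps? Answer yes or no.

01011000101
11101001111
01111010111
10111111011
11011111101
01101111111
10110111111
11011011111
step 8 is 11011011111, still not uniform 0

no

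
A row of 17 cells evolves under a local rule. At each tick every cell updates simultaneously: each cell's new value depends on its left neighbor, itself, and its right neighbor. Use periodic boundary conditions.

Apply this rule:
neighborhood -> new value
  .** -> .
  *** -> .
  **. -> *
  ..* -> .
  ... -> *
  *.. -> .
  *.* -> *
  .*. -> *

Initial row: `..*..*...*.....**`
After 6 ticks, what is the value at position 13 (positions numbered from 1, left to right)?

.

tick 1: ..*..*.*.*.***..*
tick 2: ..*..******..*..*
tick 3: ..*.......*..*..*
tick 4: ..*.*****.*..*..*
tick 5: ..**....***..*..*
tick 6: ...*.**...*..*..*
position 13 holds .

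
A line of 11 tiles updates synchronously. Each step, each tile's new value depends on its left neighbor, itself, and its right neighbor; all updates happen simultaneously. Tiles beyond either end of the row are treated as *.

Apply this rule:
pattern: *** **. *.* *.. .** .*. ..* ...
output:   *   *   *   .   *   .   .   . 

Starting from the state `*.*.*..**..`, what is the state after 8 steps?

step 1: **.*...**..
step 2: ***....**..
step 3: ***....**..  (fixed point — unchanged through step 8)

***....**..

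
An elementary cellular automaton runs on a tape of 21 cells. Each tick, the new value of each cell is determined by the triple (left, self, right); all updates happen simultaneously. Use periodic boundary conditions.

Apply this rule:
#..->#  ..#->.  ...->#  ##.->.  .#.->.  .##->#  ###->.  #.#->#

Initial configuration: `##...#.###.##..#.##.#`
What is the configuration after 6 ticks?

#.#.#.#.#.#.#.##.#.#.

tick 1: ..##..##..##.#..##.##
tick 2: #.#.#.#.#.#.#.#.#.##.
tick 3: .#.#.#.#.#.#.#.#.##.#
tick 4: #.#.#.#.#.#.#.#.##.#.
tick 5: .#.#.#.#.#.#.#.##.#.#
tick 6: #.#.#.#.#.#.#.##.#.#.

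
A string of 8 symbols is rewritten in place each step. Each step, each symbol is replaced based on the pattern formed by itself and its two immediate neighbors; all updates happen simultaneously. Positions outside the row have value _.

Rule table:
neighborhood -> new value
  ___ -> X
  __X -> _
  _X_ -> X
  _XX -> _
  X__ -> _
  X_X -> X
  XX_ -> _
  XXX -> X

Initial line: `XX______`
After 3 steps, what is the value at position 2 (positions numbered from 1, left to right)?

step 1: ___XXXXX
step 2: XX__XXX_
step 3: _____X__
position 2 holds _

_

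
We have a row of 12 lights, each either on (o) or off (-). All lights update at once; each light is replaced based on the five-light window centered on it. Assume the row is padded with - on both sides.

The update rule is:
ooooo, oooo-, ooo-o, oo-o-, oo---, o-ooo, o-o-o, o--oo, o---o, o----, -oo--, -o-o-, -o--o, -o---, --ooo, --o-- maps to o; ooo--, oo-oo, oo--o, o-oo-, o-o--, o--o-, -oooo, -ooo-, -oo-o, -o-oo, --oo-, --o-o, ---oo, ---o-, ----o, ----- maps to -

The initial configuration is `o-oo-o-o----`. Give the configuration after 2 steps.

----ooo-oo--
----o-o--ooo

----o-o--ooo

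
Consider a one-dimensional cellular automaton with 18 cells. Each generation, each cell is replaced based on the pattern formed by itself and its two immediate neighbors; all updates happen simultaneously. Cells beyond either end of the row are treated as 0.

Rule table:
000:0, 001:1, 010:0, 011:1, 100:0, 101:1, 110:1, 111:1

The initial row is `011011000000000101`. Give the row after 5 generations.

111111000010100000

111111000000001010
111111000000010100
111111000000101000
111111000001010000
111111000010100000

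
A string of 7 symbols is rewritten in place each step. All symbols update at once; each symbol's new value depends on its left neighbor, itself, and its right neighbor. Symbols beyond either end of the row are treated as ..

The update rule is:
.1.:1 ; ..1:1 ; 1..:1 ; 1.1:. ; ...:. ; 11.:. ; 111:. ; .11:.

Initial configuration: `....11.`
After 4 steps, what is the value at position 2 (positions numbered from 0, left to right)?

step 1: ...1..1
step 2: ..11111
step 3: .1.....
step 4: 111....
position 2 holds 1

1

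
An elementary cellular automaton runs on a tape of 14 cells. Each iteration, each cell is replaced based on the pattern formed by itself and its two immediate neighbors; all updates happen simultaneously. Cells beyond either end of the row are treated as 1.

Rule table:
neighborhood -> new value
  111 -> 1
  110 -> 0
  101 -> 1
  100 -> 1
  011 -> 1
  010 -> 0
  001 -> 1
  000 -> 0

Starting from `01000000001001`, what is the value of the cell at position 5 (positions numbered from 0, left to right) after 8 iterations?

iteration 1: 10100000010111
iteration 2: 01010000101111
iteration 3: 10101001011111
iteration 4: 01010110111111
iteration 5: 10101101111111
iteration 6: 01011011111111
iteration 7: 10110111111111
iteration 8: 01101111111111
position 5 holds 1

1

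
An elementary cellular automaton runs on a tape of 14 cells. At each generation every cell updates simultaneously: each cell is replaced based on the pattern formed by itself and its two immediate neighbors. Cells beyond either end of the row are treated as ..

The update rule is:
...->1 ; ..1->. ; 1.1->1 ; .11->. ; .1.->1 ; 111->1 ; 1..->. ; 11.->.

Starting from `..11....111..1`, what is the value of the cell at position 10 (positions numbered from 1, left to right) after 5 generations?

1....11..1...1
1.11.....1.1.1
11...111.11111
...1..1.1.111.
11.1..1111.1..
position 10 holds 1

1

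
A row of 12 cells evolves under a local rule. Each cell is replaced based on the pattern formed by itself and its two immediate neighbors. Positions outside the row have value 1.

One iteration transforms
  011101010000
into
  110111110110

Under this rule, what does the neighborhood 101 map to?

1

At position 0 the neighborhood is 101; the next row has 1 there.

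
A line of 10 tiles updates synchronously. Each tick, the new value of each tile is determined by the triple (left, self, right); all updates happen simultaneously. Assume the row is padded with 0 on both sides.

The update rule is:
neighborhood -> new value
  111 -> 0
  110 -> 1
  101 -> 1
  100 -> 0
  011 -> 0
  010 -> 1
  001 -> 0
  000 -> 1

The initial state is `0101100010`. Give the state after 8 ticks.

0110101010
0011111110
1000000010
1011111010
1100001110
0101100010  (repeats tick 0; period 6)
tick 8: 0011111110

0011111110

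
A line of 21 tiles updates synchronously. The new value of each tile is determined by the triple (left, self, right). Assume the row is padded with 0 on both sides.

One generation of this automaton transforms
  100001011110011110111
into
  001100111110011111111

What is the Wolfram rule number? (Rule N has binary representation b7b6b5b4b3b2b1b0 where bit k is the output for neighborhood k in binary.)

position 8: 111 → 1  (bit 7 = 1)
position 10: 110 → 1  (bit 6 = 1)
position 6: 101 → 1  (bit 5 = 1)
position 1: 100 → 0  (bit 4 = 0)
position 7: 011 → 1  (bit 3 = 1)
position 0: 010 → 0  (bit 2 = 0)
position 4: 001 → 0  (bit 1 = 0)
position 2: 000 → 1  (bit 0 = 1)
bits b7..b0 = 11101001 = 233

233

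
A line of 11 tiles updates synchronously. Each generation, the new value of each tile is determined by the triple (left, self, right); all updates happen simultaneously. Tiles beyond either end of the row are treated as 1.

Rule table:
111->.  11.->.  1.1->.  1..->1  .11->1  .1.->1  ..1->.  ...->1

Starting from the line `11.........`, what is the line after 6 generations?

1.1........

..11111111.
1.1........
..11111111.  (repeats generation 1; period 2)
generation 6: 1.1........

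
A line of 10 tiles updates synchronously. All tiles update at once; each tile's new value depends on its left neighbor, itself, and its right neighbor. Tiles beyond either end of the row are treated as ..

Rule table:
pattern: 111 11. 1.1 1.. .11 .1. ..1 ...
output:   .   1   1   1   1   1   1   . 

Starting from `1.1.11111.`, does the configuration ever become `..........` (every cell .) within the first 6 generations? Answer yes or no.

no

11111...11
1...11.111
11.11111.1
1111...111
1..11.11.1
1111111111
generation 6 is 1111111111, still not uniform .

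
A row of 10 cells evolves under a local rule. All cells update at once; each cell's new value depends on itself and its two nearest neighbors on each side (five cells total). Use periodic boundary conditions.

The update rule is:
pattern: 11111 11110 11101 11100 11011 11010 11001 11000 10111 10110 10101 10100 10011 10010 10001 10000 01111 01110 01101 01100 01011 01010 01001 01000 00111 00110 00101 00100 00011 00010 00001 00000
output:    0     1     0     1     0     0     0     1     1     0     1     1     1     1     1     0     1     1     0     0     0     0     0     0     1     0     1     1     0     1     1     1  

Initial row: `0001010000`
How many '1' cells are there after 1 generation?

7

generation 1: 1111010011
count of 1: 7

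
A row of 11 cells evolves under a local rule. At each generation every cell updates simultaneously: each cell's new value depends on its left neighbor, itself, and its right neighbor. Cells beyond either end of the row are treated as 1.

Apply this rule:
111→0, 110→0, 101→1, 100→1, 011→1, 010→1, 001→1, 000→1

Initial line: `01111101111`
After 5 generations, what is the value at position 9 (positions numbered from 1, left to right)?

generation 1: 11000011000
generation 2: 00111110111
generation 3: 11100001100
generation 4: 00011111011
generation 5: 11110000110
position 9 holds 1

1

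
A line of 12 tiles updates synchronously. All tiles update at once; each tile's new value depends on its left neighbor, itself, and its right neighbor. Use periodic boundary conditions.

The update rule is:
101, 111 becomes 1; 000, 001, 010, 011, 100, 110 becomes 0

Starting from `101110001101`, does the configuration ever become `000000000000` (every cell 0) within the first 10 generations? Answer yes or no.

yes

010100000010
001000000000
000000000000
all cells are 0 at generation 3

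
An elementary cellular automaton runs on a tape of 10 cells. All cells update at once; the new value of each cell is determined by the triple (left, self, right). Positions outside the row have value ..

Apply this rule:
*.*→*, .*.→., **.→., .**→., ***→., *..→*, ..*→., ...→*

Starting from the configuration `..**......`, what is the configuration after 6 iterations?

iteration 1: *...******
iteration 2: .**.......
iteration 3: ...*******
iteration 4: **........
iteration 5: ..********
iteration 6: *.........

*.........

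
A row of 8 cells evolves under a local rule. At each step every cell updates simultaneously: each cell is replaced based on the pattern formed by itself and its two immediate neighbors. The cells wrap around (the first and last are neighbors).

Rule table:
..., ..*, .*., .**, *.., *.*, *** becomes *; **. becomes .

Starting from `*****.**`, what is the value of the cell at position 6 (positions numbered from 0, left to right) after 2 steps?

*

****.***
***.****
position 6 holds *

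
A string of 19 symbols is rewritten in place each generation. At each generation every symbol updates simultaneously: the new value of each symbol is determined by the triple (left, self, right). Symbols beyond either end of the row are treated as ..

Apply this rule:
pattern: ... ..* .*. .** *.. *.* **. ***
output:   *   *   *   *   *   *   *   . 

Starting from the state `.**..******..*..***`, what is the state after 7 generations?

******....*******.*
*....******.....***
******....*******.*  (repeats generation 1; period 2)
generation 7: ******....*******.*

******....*******.*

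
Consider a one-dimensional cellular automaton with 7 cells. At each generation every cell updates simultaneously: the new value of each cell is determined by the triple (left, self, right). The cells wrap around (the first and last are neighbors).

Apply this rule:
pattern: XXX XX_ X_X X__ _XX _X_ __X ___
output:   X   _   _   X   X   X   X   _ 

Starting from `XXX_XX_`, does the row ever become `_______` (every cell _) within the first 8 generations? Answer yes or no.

no

generation 1: XX__X__
generation 2: X_XXXXX
generation 3: __XXXXX
generation 4: XXXXXX_
generation 5: XXXXX__
generation 6: XXXX_XX
generation 7: XXX__XX
generation 8: XX_XXXX
generation 8 is XX_XXXX, still not uniform _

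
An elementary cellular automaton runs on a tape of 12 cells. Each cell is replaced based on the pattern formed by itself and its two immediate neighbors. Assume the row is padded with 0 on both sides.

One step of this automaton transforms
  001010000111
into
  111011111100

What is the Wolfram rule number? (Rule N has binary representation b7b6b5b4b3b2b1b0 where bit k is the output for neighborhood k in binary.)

31

position 10: 111 → 0  (bit 7 = 0)
position 11: 110 → 0  (bit 6 = 0)
position 3: 101 → 0  (bit 5 = 0)
position 5: 100 → 1  (bit 4 = 1)
position 9: 011 → 1  (bit 3 = 1)
position 2: 010 → 1  (bit 2 = 1)
position 1: 001 → 1  (bit 1 = 1)
position 0: 000 → 1  (bit 0 = 1)
bits b7..b0 = 00011111 = 31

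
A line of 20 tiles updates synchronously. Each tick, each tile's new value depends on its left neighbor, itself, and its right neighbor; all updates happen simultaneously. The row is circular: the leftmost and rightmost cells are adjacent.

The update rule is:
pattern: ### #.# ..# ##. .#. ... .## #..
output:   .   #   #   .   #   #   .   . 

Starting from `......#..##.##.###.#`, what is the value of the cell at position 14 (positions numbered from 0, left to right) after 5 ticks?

.######.#..#..#...##
#......##.##.##.##..
#.#####..#..#..#...#
.#......##.##.##.##.
##.#####..#..#..#...
position 14 holds .

.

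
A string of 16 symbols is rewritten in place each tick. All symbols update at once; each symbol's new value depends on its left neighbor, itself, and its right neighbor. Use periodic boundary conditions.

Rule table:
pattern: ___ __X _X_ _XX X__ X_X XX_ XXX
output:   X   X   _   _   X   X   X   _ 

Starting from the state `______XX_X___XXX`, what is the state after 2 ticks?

_____XX_XX__XXX_

tick 1: XXXXXX_XX_XXX__X
tick 2: _____XX_XX__XXX_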